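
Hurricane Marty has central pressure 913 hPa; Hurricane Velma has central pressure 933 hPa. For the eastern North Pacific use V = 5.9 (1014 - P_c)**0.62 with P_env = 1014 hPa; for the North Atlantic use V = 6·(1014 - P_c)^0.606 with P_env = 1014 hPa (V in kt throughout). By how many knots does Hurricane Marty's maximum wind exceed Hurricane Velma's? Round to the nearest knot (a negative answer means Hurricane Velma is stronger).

Hurricane Marty: ΔP = 101; V ≈ 5.9 × 101^0.62 ≈ 103.16 kt.
Hurricane Velma: ΔP = 81; V ≈ 6 × 81^0.606 ≈ 86.04 kt.
Difference ≈ 103.16 − 86.04 = 17.12 → 17 kt.

17 kt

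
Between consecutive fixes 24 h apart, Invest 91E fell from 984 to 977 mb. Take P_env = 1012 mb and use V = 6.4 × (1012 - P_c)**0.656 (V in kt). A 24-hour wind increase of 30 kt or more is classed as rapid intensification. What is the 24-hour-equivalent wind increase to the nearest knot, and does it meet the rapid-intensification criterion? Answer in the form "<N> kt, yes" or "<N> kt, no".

V₁: ΔP = 28, V ≈ 6.4 × 28^0.656 ≈ 56.95 kt.
V₂: ΔP = 35, V ≈ 6.4 × 35^0.656 ≈ 65.93 kt.
ΔV over 24 h = 8.98 kt → 24 h equivalent = 8.98 × 24/24 ≈ 8.98 kt.
9 kt < 30 kt ⇒ not rapid intensification.

9 kt, no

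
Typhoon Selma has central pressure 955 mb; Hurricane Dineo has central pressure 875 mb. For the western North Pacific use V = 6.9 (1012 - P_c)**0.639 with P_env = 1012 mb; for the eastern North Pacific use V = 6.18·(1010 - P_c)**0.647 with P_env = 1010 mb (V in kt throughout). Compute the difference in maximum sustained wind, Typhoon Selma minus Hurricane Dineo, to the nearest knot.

Typhoon Selma: ΔP = 57; V ≈ 6.9 × 57^0.639 ≈ 91.38 kt.
Hurricane Dineo: ΔP = 135; V ≈ 6.18 × 135^0.647 ≈ 147.68 kt.
Difference ≈ 91.38 − 147.68 = -56.30 → -56 kt.

-56 kt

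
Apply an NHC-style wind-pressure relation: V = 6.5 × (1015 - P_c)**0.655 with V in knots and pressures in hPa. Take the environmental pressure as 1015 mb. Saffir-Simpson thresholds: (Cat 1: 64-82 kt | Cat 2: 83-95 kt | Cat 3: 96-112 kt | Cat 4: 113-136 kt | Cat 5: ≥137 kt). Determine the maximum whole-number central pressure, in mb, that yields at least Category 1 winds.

Category 1 begins at V = 64 kt.
Required ΔP = (64/6.5)^(1/0.655) = 9.846^1.527 ≈ 32.84 mb.
P_c ≤ 1015 − 32.84 = 982.16, so the highest integer P_c is 982 mb.

982 mb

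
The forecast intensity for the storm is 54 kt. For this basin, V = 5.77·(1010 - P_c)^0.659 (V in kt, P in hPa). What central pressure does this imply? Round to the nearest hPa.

ΔP = (V / 5.77)^(1/0.659) = (54/5.77)^1.517.
54/5.77 = 9.359; 9.359^1.517 ≈ 29.77 hPa.
P_c = 1010 − 29.77 = 980.23 ≈ 980 hPa.

980 hPa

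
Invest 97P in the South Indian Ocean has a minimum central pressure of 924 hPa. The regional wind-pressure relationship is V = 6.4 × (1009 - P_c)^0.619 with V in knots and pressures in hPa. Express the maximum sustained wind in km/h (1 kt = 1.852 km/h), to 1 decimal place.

ΔP = 1009 − 924 = 85 hPa.
V ≈ 6.4 × 85^0.619 = 6.4 × 15.643 ≈ 100.113 kt.
100.113 × 1.852 ≈ 185.41 km/h → 185.4 km/h.

185.4 km/h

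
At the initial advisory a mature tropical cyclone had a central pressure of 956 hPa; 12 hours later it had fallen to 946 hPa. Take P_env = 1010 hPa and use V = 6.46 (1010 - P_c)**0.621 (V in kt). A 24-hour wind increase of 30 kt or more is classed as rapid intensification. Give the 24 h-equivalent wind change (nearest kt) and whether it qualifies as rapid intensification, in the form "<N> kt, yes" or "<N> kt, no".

17 kt, no

V₁: ΔP = 54, V ≈ 6.46 × 54^0.621 ≈ 76.92 kt.
V₂: ΔP = 64, V ≈ 6.46 × 64^0.621 ≈ 85.48 kt.
ΔV over 12 h = 8.56 kt → 24 h equivalent = 8.56 × 24/12 ≈ 17.12 kt.
17 kt < 30 kt ⇒ not rapid intensification.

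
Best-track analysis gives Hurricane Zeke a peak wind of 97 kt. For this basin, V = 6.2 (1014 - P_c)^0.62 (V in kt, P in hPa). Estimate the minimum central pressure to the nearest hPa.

930 hPa

ΔP = (V / 6.2)^(1/0.62) = (97/6.2)^1.613.
97/6.2 = 15.645; 15.645^1.613 ≈ 84.41 hPa.
P_c = 1014 − 84.41 = 929.59 ≈ 930 hPa.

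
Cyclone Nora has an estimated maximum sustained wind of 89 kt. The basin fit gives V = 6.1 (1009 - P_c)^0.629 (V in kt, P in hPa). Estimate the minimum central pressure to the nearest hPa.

ΔP = (V / 6.1)^(1/0.629) = (89/6.1)^1.590.
89/6.1 = 14.590; 14.590^1.590 ≈ 70.90 hPa.
P_c = 1009 − 70.90 = 938.10 ≈ 938 hPa.

938 hPa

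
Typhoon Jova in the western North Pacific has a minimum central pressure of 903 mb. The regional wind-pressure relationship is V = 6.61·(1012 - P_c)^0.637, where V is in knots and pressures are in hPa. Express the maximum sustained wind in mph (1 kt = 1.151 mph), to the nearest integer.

ΔP = 1012 − 903 = 109 mb.
V ≈ 6.61 × 109^0.637 = 6.61 × 19.854 ≈ 131.233 kt.
131.233 × 1.151 ≈ 151.05 mph → 151 mph.

151 mph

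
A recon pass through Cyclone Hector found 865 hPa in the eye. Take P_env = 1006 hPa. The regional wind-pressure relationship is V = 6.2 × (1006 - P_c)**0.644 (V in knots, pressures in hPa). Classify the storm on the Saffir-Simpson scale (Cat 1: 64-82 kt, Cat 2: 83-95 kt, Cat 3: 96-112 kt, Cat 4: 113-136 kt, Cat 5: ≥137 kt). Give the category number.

ΔP = 1006 − 865 = 141 hPa.
V ≈ 6.2 × 141^0.644 = 6.2 × 24.22 ≈ 150 kt.
150 kt falls in the Category 5 band.

5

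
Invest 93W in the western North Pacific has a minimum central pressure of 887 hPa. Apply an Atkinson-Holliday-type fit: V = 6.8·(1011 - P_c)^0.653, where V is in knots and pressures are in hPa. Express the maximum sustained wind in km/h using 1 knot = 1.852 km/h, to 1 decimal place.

ΔP = 1011 − 887 = 124 hPa.
V ≈ 6.8 × 124^0.653 = 6.8 × 23.281 ≈ 158.312 kt.
158.312 × 1.852 ≈ 293.19 km/h → 293.2 km/h.

293.2 km/h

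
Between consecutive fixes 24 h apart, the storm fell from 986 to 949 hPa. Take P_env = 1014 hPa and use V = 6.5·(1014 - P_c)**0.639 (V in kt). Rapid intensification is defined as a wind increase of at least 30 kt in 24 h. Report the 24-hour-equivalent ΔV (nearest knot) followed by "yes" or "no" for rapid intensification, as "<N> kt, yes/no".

V₁: ΔP = 28, V ≈ 6.5 × 28^0.639 ≈ 54.66 kt.
V₂: ΔP = 65, V ≈ 6.5 × 65^0.639 ≈ 93.62 kt.
ΔV over 24 h = 38.96 kt → 24 h equivalent = 38.96 × 24/24 ≈ 38.96 kt.
39 kt ≥ 30 kt ⇒ rapid intensification.

39 kt, yes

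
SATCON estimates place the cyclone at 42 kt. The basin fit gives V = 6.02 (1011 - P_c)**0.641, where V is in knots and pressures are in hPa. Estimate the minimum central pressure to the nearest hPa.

ΔP = (V / 6.02)^(1/0.641) = (42/6.02)^1.560.
42/6.02 = 6.977; 6.977^1.560 ≈ 20.71 hPa.
P_c = 1011 − 20.71 = 990.29 ≈ 990 hPa.

990 hPa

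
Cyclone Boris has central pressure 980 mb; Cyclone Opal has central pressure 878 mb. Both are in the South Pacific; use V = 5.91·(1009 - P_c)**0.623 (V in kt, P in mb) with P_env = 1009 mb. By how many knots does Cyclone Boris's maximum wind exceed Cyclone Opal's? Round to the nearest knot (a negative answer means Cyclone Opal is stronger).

Cyclone Boris: ΔP = 29; V ≈ 5.91 × 29^0.623 ≈ 48.16 kt.
Cyclone Opal: ΔP = 131; V ≈ 5.91 × 131^0.623 ≈ 123.21 kt.
Difference ≈ 48.16 − 123.21 = -75.05 → -75 kt.

-75 kt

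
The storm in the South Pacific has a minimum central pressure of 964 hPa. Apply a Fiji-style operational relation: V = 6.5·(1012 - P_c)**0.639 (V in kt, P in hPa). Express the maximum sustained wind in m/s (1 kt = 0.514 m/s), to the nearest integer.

40 m/s

ΔP = 1012 − 964 = 48 hPa.
V ≈ 6.5 × 48^0.639 = 6.5 × 11.866 ≈ 77.131 kt.
77.131 × 0.514 ≈ 39.65 m/s → 40 m/s.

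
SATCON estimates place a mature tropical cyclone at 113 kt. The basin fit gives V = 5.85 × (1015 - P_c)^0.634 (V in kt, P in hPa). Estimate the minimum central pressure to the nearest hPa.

908 hPa

ΔP = (V / 5.85)^(1/0.634) = (113/5.85)^1.577.
113/5.85 = 19.316; 19.316^1.577 ≈ 106.73 hPa.
P_c = 1015 − 106.73 = 908.27 ≈ 908 hPa.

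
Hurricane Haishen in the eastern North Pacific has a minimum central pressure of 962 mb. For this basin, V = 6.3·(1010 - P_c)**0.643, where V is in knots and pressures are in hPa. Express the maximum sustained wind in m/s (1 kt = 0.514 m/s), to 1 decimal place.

39.0 m/s

ΔP = 1010 − 962 = 48 mb.
V ≈ 6.3 × 48^0.643 = 6.3 × 12.051 ≈ 75.924 kt.
75.924 × 0.514 ≈ 39.02 m/s → 39.0 m/s.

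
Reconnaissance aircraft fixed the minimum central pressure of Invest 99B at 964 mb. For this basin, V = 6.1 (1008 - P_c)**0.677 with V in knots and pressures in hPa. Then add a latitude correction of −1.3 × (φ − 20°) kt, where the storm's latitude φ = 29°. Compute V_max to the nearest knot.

ΔP = 1008 − 964 = 44 mb.
44^0.677 ≈ 12.960.
V ≈ 6.1 × 12.960 ≈ 79.1 kt.
Latitude correction: −1.3 × (29 − 20) = -11.7 kt.
Corrected V ≈ 67.4 kt → 67 kt.

67 kt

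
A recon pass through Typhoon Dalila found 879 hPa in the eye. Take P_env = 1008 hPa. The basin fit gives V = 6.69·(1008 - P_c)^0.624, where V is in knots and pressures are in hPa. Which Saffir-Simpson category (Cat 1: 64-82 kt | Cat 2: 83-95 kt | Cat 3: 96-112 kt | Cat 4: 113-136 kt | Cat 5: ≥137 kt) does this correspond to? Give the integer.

5

ΔP = 1008 − 879 = 129 hPa.
V ≈ 6.69 × 129^0.624 = 6.69 × 20.75 ≈ 139 kt.
139 kt falls in the Category 5 band.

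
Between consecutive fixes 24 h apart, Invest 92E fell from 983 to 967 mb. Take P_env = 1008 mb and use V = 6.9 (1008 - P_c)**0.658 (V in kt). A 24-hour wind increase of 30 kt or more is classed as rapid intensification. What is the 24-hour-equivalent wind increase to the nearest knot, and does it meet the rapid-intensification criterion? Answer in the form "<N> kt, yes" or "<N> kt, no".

22 kt, no

V₁: ΔP = 25, V ≈ 6.9 × 25^0.658 ≈ 57.37 kt.
V₂: ΔP = 41, V ≈ 6.9 × 41^0.658 ≈ 79.44 kt.
ΔV over 24 h = 22.07 kt → 24 h equivalent = 22.07 × 24/24 ≈ 22.07 kt.
22 kt < 30 kt ⇒ not rapid intensification.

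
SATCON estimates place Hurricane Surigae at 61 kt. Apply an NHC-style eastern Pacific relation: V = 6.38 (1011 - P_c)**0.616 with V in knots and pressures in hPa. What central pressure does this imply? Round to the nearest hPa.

972 hPa

ΔP = (V / 6.38)^(1/0.616) = (61/6.38)^1.623.
61/6.38 = 9.561; 9.561^1.623 ≈ 39.06 hPa.
P_c = 1011 − 39.06 = 971.94 ≈ 972 hPa.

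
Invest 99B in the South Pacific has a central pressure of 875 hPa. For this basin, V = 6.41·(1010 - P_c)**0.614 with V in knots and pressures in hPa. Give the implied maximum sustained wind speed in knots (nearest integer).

ΔP = 1010 − 875 = 135 hPa.
135^0.614 ≈ 20.325.
V ≈ 6.41 × 20.325 ≈ 130.3 kt.

130 kt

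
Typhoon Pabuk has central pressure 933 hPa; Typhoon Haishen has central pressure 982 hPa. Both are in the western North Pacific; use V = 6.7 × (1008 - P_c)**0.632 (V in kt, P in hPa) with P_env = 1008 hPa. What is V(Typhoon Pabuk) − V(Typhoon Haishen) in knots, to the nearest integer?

50 kt

Typhoon Pabuk: ΔP = 75; V ≈ 6.7 × 75^0.632 ≈ 102.59 kt.
Typhoon Haishen: ΔP = 26; V ≈ 6.7 × 26^0.632 ≈ 52.52 kt.
Difference ≈ 102.59 − 52.52 = 50.07 → 50 kt.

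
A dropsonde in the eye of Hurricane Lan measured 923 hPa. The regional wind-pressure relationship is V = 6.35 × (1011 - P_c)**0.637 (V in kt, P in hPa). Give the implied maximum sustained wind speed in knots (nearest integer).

110 kt

ΔP = 1011 − 923 = 88 hPa.
88^0.637 ≈ 17.323.
V ≈ 6.35 × 17.323 ≈ 110.0 kt.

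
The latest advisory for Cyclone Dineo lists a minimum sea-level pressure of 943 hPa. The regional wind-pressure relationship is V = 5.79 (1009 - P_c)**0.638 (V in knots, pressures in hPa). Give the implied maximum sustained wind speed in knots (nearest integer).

ΔP = 1009 − 943 = 66 hPa.
66^0.638 ≈ 14.483.
V ≈ 5.79 × 14.483 ≈ 83.9 kt.

84 kt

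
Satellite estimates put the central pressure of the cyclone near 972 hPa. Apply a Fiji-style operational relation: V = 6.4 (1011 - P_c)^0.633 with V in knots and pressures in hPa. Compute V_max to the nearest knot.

65 kt

ΔP = 1011 − 972 = 39 hPa.
39^0.633 ≈ 10.166.
V ≈ 6.4 × 10.166 ≈ 65.1 kt.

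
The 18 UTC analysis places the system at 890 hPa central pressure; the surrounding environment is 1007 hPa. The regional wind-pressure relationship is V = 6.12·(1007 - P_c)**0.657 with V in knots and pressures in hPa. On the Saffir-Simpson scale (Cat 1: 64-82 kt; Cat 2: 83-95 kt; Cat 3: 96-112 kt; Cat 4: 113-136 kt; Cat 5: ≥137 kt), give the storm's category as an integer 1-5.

ΔP = 1007 − 890 = 117 hPa.
V ≈ 6.12 × 117^0.657 = 6.12 × 22.85 ≈ 140 kt.
140 kt falls in the Category 5 band.

5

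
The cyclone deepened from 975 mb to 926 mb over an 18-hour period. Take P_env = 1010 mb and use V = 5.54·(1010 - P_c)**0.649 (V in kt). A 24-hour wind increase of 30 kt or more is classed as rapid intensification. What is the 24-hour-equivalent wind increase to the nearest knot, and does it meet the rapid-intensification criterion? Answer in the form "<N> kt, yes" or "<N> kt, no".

V₁: ΔP = 35, V ≈ 5.54 × 35^0.649 ≈ 55.67 kt.
V₂: ΔP = 84, V ≈ 5.54 × 84^0.649 ≈ 98.26 kt.
ΔV over 18 h = 42.59 kt → 24 h equivalent = 42.59 × 24/18 ≈ 56.79 kt.
57 kt ≥ 30 kt ⇒ rapid intensification.

57 kt, yes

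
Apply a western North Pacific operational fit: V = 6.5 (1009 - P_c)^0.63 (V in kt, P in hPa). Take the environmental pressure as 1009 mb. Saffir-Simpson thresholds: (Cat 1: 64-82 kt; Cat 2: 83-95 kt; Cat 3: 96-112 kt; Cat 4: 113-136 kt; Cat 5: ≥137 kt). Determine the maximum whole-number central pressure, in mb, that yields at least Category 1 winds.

Category 1 begins at V = 64 kt.
Required ΔP = (64/6.5)^(1/0.63) = 9.846^1.587 ≈ 37.72 mb.
P_c ≤ 1009 − 37.72 = 971.28, so the highest integer P_c is 971 mb.

971 mb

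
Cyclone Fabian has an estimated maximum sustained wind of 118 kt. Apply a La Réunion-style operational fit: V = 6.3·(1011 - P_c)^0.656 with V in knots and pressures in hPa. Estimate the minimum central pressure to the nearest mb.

ΔP = (V / 6.3)^(1/0.656) = (118/6.3)^1.524.
118/6.3 = 18.730; 18.730^1.524 ≈ 87.07 mb.
P_c = 1011 − 87.07 = 923.93 ≈ 924 mb.

924 mb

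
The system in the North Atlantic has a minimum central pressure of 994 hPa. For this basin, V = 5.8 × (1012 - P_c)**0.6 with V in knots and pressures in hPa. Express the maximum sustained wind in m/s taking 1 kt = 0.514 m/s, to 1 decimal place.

16.9 m/s

ΔP = 1012 − 994 = 18 hPa.
V ≈ 5.8 × 18^0.6 = 5.8 × 5.665 ≈ 32.854 kt.
32.854 × 0.514 ≈ 16.89 m/s → 16.9 m/s.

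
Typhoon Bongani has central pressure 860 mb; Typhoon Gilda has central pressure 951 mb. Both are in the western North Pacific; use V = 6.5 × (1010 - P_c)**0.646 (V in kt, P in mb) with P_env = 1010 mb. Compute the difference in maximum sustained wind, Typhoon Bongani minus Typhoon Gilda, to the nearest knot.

75 kt

Typhoon Bongani: ΔP = 150; V ≈ 6.5 × 150^0.646 ≈ 165.45 kt.
Typhoon Gilda: ΔP = 59; V ≈ 6.5 × 59^0.646 ≈ 90.55 kt.
Difference ≈ 165.45 − 90.55 = 74.90 → 75 kt.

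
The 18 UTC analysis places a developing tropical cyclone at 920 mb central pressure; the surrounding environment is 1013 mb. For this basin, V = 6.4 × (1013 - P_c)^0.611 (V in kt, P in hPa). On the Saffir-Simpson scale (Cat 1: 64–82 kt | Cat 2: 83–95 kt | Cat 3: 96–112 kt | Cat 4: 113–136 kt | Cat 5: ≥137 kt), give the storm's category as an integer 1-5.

ΔP = 1013 − 920 = 93 mb.
V ≈ 6.4 × 93^0.611 = 6.4 × 15.95 ≈ 102 kt.
102 kt falls in the Category 3 band.

3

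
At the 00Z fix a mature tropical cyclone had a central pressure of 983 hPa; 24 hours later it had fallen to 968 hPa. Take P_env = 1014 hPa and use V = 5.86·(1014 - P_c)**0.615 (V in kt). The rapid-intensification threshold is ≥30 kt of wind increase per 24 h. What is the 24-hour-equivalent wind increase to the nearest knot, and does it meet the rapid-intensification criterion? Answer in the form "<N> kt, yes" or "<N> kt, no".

V₁: ΔP = 31, V ≈ 5.86 × 31^0.615 ≈ 48.43 kt.
V₂: ΔP = 46, V ≈ 5.86 × 46^0.615 ≈ 61.73 kt.
ΔV over 24 h = 13.30 kt → 24 h equivalent = 13.30 × 24/24 ≈ 13.30 kt.
13 kt < 30 kt ⇒ not rapid intensification.

13 kt, no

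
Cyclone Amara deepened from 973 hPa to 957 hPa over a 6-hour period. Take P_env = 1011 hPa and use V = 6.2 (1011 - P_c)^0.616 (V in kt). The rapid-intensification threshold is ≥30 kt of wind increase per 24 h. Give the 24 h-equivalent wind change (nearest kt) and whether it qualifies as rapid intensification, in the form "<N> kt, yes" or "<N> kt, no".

V₁: ΔP = 38, V ≈ 6.2 × 38^0.616 ≈ 58.28 kt.
V₂: ΔP = 54, V ≈ 6.2 × 54^0.616 ≈ 72.37 kt.
ΔV over 6 h = 14.09 kt → 24 h equivalent = 14.09 × 24/6 ≈ 56.36 kt.
56 kt ≥ 30 kt ⇒ rapid intensification.

56 kt, yes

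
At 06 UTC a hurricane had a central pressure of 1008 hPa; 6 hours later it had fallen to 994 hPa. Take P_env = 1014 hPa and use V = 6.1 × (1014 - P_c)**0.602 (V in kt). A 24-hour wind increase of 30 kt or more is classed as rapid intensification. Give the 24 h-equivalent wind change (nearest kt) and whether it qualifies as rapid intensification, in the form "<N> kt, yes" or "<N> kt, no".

V₁: ΔP = 6, V ≈ 6.1 × 6^0.602 ≈ 17.94 kt.
V₂: ΔP = 20, V ≈ 6.1 × 20^0.602 ≈ 37.03 kt.
ΔV over 6 h = 19.09 kt → 24 h equivalent = 19.09 × 24/6 ≈ 76.36 kt.
76 kt ≥ 30 kt ⇒ rapid intensification.

76 kt, yes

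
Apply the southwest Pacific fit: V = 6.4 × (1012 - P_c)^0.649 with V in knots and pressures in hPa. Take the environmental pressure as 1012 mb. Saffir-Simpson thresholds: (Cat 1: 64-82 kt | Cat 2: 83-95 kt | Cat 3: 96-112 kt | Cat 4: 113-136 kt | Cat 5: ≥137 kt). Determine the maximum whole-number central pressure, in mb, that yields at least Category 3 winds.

Category 3 begins at V = 96 kt.
Required ΔP = (96/6.4)^(1/0.649) = 15.000^1.541 ≈ 64.89 mb.
P_c ≤ 1012 − 64.89 = 947.11, so the highest integer P_c is 947 mb.

947 mb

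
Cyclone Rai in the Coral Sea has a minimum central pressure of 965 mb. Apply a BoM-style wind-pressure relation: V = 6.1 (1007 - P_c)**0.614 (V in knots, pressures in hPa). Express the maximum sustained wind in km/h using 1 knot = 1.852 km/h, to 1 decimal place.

112.1 km/h

ΔP = 1007 − 965 = 42 mb.
V ≈ 6.1 × 42^0.614 = 6.1 × 9.924 ≈ 60.535 kt.
60.535 × 1.852 ≈ 112.11 km/h → 112.1 km/h.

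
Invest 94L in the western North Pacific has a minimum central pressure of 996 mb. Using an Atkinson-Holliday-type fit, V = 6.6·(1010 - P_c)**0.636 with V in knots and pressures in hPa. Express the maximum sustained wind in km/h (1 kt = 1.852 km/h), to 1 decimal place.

ΔP = 1010 − 996 = 14 mb.
V ≈ 6.6 × 14^0.636 = 6.6 × 5.357 ≈ 35.357 kt.
35.357 × 1.852 ≈ 65.48 km/h → 65.5 km/h.

65.5 km/h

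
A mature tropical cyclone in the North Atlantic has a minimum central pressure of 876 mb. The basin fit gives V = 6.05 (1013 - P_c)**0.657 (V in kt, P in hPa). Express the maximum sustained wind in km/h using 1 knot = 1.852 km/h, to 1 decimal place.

ΔP = 1013 − 876 = 137 mb.
V ≈ 6.05 × 137^0.657 = 6.05 × 25.341 ≈ 153.314 kt.
153.314 × 1.852 ≈ 283.94 km/h → 283.9 km/h.

283.9 km/h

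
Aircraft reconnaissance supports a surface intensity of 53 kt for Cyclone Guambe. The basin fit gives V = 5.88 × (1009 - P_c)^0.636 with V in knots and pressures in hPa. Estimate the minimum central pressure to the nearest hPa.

ΔP = (V / 5.88)^(1/0.636) = (53/5.88)^1.572.
53/5.88 = 9.014; 9.014^1.572 ≈ 31.73 hPa.
P_c = 1009 − 31.73 = 977.27 ≈ 977 hPa.

977 hPa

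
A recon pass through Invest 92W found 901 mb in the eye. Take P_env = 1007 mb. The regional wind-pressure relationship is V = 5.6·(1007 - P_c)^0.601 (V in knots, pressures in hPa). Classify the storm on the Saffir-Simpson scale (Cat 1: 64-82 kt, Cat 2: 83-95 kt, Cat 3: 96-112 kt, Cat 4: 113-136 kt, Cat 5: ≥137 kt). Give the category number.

2

ΔP = 1007 − 901 = 106 mb.
V ≈ 5.6 × 106^0.601 = 5.6 × 16.49 ≈ 92 kt.
92 kt falls in the Category 2 band.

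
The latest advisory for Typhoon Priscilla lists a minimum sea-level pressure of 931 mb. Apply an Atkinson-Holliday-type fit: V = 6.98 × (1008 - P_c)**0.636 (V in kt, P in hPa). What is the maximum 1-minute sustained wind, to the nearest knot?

ΔP = 1008 − 931 = 77 mb.
77^0.636 ≈ 15.842.
V ≈ 6.98 × 15.842 ≈ 110.6 kt.

111 kt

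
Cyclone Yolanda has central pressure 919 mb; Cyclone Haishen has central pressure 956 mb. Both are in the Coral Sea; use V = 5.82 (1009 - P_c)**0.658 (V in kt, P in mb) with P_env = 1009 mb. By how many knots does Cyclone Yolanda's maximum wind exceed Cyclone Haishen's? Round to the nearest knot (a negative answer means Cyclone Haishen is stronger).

33 kt

Cyclone Yolanda: ΔP = 90; V ≈ 5.82 × 90^0.658 ≈ 112.41 kt.
Cyclone Haishen: ΔP = 53; V ≈ 5.82 × 53^0.658 ≈ 79.34 kt.
Difference ≈ 112.41 − 79.34 = 33.07 → 33 kt.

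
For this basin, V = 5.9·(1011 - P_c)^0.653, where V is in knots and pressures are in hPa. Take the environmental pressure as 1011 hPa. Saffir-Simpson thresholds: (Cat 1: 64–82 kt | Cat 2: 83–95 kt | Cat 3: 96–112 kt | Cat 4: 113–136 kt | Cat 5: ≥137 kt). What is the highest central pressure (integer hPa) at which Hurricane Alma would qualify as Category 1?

972 hPa

Category 1 begins at V = 64 kt.
Required ΔP = (64/5.9)^(1/0.653) = 10.847^1.531 ≈ 38.50 hPa.
P_c ≤ 1011 − 38.50 = 972.50, so the highest integer P_c is 972 hPa.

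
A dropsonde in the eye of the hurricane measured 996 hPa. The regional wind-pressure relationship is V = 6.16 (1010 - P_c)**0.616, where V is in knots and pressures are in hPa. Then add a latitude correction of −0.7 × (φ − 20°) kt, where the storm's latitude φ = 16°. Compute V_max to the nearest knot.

ΔP = 1010 − 996 = 14 hPa.
14^0.616 ≈ 5.082.
V ≈ 6.16 × 5.082 ≈ 31.3 kt.
Latitude correction: −0.7 × (16 − 20) = 2.8 kt.
Corrected V ≈ 34.1 kt → 34 kt.

34 kt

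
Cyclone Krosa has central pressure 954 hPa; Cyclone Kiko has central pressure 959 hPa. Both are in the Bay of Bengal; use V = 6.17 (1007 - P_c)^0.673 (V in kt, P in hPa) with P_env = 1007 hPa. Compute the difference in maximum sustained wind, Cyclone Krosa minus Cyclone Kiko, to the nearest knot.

Cyclone Krosa: ΔP = 53; V ≈ 6.17 × 53^0.673 ≈ 89.27 kt.
Cyclone Kiko: ΔP = 48; V ≈ 6.17 × 48^0.673 ≈ 83.51 kt.
Difference ≈ 89.27 − 83.51 = 5.76 → 6 kt.

6 kt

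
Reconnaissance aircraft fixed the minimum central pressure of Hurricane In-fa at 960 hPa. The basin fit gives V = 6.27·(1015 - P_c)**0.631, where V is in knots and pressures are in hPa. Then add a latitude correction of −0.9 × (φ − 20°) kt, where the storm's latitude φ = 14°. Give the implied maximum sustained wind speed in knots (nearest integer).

ΔP = 1015 − 960 = 55 hPa.
55^0.631 ≈ 12.536.
V ≈ 6.27 × 12.536 ≈ 78.6 kt.
Latitude correction: −0.9 × (14 − 20) = 5.4 kt.
Corrected V ≈ 84 kt → 84 kt.

84 kt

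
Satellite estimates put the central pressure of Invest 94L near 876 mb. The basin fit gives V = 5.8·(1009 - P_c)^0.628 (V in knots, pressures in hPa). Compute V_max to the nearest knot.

ΔP = 1009 − 876 = 133 mb.
133^0.628 ≈ 21.566.
V ≈ 5.8 × 21.566 ≈ 125.1 kt.

125 kt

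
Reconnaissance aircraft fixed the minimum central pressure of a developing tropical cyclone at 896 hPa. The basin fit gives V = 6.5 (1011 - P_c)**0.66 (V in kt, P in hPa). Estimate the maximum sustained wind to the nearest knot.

149 kt

ΔP = 1011 − 896 = 115 hPa.
115^0.66 ≈ 22.912.
V ≈ 6.5 × 22.912 ≈ 148.9 kt.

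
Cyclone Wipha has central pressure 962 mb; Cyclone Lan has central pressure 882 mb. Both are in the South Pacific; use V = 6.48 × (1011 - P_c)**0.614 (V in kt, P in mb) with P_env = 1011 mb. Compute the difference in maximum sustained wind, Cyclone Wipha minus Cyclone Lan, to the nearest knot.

-57 kt

Cyclone Wipha: ΔP = 49; V ≈ 6.48 × 49^0.614 ≈ 70.69 kt.
Cyclone Lan: ΔP = 129; V ≈ 6.48 × 129^0.614 ≈ 128.08 kt.
Difference ≈ 70.69 − 128.08 = -57.39 → -57 kt.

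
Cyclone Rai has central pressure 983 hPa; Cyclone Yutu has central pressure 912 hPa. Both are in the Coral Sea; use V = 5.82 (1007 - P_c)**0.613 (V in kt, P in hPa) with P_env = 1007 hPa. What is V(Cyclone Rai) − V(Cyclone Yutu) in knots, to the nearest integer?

Cyclone Rai: ΔP = 24; V ≈ 5.82 × 24^0.613 ≈ 40.83 kt.
Cyclone Yutu: ΔP = 95; V ≈ 5.82 × 95^0.613 ≈ 94.90 kt.
Difference ≈ 40.83 − 94.90 = -54.07 → -54 kt.

-54 kt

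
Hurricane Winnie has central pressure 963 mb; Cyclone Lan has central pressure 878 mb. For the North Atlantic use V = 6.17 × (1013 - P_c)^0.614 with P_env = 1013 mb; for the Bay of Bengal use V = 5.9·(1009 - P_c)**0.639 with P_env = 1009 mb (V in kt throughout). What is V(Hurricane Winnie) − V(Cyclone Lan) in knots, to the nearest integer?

-65 kt

Hurricane Winnie: ΔP = 50; V ≈ 6.17 × 50^0.614 ≈ 68.15 kt.
Cyclone Lan: ΔP = 131; V ≈ 5.9 × 131^0.639 ≈ 132.98 kt.
Difference ≈ 68.15 − 132.98 = -64.83 → -65 kt.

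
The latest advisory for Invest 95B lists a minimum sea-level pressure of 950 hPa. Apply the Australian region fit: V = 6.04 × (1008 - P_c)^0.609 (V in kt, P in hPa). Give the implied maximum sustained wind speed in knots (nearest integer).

ΔP = 1008 − 950 = 58 hPa.
58^0.609 ≈ 11.856.
V ≈ 6.04 × 11.856 ≈ 71.6 kt.

72 kt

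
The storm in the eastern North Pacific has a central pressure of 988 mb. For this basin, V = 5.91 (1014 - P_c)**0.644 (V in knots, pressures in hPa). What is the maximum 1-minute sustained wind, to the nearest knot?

ΔP = 1014 − 988 = 26 mb.
26^0.644 ≈ 8.152.
V ≈ 5.91 × 8.152 ≈ 48.2 kt.

48 kt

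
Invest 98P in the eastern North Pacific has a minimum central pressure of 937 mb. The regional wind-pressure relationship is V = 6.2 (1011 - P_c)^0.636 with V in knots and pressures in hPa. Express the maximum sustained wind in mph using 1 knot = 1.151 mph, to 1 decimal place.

ΔP = 1011 − 937 = 74 mb.
V ≈ 6.2 × 74^0.636 = 6.2 × 15.447 ≈ 95.769 kt.
95.769 × 1.151 ≈ 110.23 mph → 110.2 mph.

110.2 mph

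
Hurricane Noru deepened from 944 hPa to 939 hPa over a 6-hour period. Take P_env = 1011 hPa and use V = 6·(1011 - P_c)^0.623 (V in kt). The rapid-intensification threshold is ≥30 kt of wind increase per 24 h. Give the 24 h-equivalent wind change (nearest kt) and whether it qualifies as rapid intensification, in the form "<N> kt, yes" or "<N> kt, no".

15 kt, no

V₁: ΔP = 67, V ≈ 6 × 67^0.623 ≈ 82.38 kt.
V₂: ΔP = 72, V ≈ 6 × 72^0.623 ≈ 86.15 kt.
ΔV over 6 h = 3.77 kt → 24 h equivalent = 3.77 × 24/6 ≈ 15.08 kt.
15 kt < 30 kt ⇒ not rapid intensification.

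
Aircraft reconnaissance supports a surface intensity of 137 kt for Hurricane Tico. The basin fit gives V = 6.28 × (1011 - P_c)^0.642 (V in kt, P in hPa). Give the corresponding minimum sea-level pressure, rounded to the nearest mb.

ΔP = (V / 6.28)^(1/0.642) = (137/6.28)^1.558.
137/6.28 = 21.815; 21.815^1.558 ≈ 121.70 mb.
P_c = 1011 − 121.70 = 889.30 ≈ 889 mb.

889 mb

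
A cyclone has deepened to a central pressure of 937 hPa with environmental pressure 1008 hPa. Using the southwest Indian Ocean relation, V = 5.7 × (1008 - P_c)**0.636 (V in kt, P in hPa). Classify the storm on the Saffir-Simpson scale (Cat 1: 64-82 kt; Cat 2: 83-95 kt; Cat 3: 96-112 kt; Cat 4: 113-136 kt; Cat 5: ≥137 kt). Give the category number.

2

ΔP = 1008 − 937 = 71 hPa.
V ≈ 5.7 × 71^0.636 = 5.7 × 15.05 ≈ 86 kt.
86 kt falls in the Category 2 band.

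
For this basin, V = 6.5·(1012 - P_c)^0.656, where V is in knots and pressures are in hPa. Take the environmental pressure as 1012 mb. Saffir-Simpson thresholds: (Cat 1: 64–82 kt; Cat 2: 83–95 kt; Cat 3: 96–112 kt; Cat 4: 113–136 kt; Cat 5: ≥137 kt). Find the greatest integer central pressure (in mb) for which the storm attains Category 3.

Category 3 begins at V = 96 kt.
Required ΔP = (96/6.5)^(1/0.656) = 14.769^1.524 ≈ 60.61 mb.
P_c ≤ 1012 − 60.61 = 951.39, so the highest integer P_c is 951 mb.

951 mb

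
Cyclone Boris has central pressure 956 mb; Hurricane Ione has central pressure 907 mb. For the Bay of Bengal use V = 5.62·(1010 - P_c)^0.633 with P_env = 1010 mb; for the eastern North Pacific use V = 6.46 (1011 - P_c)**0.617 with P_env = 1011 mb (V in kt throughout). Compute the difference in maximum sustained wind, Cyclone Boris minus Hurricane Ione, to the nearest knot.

-43 kt

Cyclone Boris: ΔP = 54; V ≈ 5.62 × 54^0.633 ≈ 70.20 kt.
Hurricane Ione: ΔP = 104; V ≈ 6.46 × 104^0.617 ≈ 113.43 kt.
Difference ≈ 70.20 − 113.43 = -43.23 → -43 kt.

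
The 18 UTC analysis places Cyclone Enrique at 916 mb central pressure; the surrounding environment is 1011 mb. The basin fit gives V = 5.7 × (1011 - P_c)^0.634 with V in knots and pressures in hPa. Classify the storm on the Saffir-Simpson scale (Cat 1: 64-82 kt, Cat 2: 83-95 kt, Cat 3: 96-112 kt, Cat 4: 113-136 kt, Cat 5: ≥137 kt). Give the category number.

ΔP = 1011 − 916 = 95 mb.
V ≈ 5.7 × 95^0.634 = 5.7 × 17.94 ≈ 102 kt.
102 kt falls in the Category 3 band.

3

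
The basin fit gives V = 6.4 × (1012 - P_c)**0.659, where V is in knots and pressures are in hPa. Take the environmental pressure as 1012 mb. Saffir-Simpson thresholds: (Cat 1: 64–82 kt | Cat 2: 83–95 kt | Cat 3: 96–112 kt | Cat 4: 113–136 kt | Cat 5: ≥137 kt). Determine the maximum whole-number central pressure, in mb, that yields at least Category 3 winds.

951 mb

Category 3 begins at V = 96 kt.
Required ΔP = (96/6.4)^(1/0.659) = 15.000^1.517 ≈ 60.91 mb.
P_c ≤ 1012 − 60.91 = 951.09, so the highest integer P_c is 951 mb.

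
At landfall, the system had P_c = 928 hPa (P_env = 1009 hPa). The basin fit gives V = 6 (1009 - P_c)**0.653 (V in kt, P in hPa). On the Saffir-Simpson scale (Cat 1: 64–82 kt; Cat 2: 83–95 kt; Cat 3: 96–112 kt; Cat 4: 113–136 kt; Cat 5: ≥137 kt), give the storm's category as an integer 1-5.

ΔP = 1009 − 928 = 81 hPa.
V ≈ 6 × 81^0.653 = 6 × 17.63 ≈ 106 kt.
106 kt falls in the Category 3 band.

3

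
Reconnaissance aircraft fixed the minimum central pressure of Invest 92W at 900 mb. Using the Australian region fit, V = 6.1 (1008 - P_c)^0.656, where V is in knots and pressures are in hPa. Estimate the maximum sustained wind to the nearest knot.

132 kt

ΔP = 1008 − 900 = 108 mb.
108^0.656 ≈ 21.574.
V ≈ 6.1 × 21.574 ≈ 131.6 kt.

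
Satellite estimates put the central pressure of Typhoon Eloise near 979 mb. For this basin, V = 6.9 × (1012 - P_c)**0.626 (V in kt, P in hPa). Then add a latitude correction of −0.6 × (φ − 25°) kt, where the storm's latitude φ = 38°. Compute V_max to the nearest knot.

ΔP = 1012 − 979 = 33 mb.
33^0.626 ≈ 8.925.
V ≈ 6.9 × 8.925 ≈ 61.6 kt.
Latitude correction: −0.6 × (38 − 25) = -7.8 kt.
Corrected V ≈ 53.8 kt → 54 kt.

54 kt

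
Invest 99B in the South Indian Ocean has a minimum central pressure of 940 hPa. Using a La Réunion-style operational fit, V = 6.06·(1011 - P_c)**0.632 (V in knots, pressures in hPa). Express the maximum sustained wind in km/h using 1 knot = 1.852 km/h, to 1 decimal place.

ΔP = 1011 − 940 = 71 hPa.
V ≈ 6.06 × 71^0.632 = 6.06 × 14.791 ≈ 89.633 kt.
89.633 × 1.852 ≈ 166.00 km/h → 166.0 km/h.

166.0 km/h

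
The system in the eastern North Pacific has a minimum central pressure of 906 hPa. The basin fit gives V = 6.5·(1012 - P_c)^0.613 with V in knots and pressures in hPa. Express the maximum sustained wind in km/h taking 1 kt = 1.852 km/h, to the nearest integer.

ΔP = 1012 − 906 = 106 hPa.
V ≈ 6.5 × 106^0.613 = 6.5 × 17.439 ≈ 113.351 kt.
113.351 × 1.852 ≈ 209.93 km/h → 210 km/h.

210 km/h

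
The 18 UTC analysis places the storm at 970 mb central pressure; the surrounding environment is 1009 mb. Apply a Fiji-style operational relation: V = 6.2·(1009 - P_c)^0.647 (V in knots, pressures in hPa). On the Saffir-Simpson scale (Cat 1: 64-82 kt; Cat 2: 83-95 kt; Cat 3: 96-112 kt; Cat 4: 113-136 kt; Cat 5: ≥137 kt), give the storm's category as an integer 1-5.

ΔP = 1009 − 970 = 39 mb.
V ≈ 6.2 × 39^0.647 = 6.2 × 10.70 ≈ 66 kt.
66 kt falls in the Category 1 band.

1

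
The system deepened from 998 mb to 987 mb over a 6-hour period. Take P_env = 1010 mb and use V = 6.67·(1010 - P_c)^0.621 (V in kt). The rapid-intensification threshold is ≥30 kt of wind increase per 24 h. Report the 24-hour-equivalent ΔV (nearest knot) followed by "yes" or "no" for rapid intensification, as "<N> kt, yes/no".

V₁: ΔP = 12, V ≈ 6.67 × 12^0.621 ≈ 31.21 kt.
V₂: ΔP = 23, V ≈ 6.67 × 23^0.621 ≈ 46.75 kt.
ΔV over 6 h = 15.54 kt → 24 h equivalent = 15.54 × 24/6 ≈ 62.16 kt.
62 kt ≥ 30 kt ⇒ rapid intensification.

62 kt, yes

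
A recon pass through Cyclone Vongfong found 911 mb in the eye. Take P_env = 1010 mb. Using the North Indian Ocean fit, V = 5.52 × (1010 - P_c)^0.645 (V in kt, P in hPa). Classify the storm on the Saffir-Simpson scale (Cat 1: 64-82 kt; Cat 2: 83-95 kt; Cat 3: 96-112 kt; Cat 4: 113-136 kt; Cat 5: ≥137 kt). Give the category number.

3

ΔP = 1010 − 911 = 99 mb.
V ≈ 5.52 × 99^0.645 = 5.52 × 19.37 ≈ 107 kt.
107 kt falls in the Category 3 band.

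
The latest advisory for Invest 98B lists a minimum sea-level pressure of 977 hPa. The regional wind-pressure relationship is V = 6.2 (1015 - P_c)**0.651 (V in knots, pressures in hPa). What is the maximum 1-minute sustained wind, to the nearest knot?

ΔP = 1015 − 977 = 38 hPa.
38^0.651 ≈ 10.677.
V ≈ 6.2 × 10.677 ≈ 66.2 kt.

66 kt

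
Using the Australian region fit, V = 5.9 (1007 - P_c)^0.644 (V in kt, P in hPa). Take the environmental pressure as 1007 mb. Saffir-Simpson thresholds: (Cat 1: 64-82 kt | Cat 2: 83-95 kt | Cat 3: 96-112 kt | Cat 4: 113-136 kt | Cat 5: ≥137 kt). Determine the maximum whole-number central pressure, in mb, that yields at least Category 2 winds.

946 mb

Category 2 begins at V = 83 kt.
Required ΔP = (83/5.9)^(1/0.644) = 14.068^1.553 ≈ 60.67 mb.
P_c ≤ 1007 − 60.67 = 946.33, so the highest integer P_c is 946 mb.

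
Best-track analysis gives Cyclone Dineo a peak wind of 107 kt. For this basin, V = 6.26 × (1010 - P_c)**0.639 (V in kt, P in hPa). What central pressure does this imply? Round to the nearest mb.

925 mb

ΔP = (V / 6.26)^(1/0.639) = (107/6.26)^1.565.
107/6.26 = 17.093; 17.093^1.565 ≈ 84.97 mb.
P_c = 1010 − 84.97 = 925.03 ≈ 925 mb.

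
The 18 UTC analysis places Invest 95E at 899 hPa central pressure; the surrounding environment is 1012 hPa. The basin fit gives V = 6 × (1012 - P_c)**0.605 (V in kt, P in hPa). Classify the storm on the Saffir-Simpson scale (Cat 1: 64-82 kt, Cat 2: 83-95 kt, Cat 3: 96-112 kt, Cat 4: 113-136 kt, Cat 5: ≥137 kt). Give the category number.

ΔP = 1012 − 899 = 113 hPa.
V ≈ 6 × 113^0.605 = 6 × 17.46 ≈ 105 kt.
105 kt falls in the Category 3 band.

3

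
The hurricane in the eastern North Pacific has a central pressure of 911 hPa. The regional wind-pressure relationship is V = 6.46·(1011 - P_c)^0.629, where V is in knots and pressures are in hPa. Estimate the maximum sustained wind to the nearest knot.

117 kt

ΔP = 1011 − 911 = 100 hPa.
100^0.629 ≈ 18.113.
V ≈ 6.46 × 18.113 ≈ 117.0 kt.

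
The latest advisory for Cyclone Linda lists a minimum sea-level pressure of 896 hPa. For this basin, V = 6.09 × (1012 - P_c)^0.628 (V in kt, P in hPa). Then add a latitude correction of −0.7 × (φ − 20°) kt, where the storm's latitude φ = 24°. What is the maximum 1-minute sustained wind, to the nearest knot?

ΔP = 1012 − 896 = 116 hPa.
116^0.628 ≈ 19.792.
V ≈ 6.09 × 19.792 ≈ 120.5 kt.
Latitude correction: −0.7 × (24 − 20) = -2.8 kt.
Corrected V ≈ 117.7 kt → 118 kt.

118 kt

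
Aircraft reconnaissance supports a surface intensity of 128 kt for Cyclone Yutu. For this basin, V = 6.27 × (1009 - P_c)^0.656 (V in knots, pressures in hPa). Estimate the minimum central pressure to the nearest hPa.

910 hPa

ΔP = (V / 6.27)^(1/0.656) = (128/6.27)^1.524.
128/6.27 = 20.415; 20.415^1.524 ≈ 99.28 hPa.
P_c = 1009 − 99.28 = 909.72 ≈ 910 hPa.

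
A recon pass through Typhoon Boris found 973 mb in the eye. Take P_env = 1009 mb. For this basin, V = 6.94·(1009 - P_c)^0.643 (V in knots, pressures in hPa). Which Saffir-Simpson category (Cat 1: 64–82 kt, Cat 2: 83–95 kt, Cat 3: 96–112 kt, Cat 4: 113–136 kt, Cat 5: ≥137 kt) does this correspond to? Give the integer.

ΔP = 1009 − 973 = 36 mb.
V ≈ 6.94 × 36^0.643 = 6.94 × 10.02 ≈ 70 kt.
70 kt falls in the Category 1 band.

1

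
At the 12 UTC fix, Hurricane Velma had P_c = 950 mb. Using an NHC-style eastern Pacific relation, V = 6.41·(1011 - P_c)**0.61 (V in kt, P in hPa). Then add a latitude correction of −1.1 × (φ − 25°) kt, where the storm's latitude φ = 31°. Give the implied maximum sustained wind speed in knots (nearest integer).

ΔP = 1011 − 950 = 61 mb.
61^0.61 ≈ 12.276.
V ≈ 6.41 × 12.276 ≈ 78.7 kt.
Latitude correction: −1.1 × (31 − 25) = -6.6 kt.
Corrected V ≈ 72.1 kt → 72 kt.

72 kt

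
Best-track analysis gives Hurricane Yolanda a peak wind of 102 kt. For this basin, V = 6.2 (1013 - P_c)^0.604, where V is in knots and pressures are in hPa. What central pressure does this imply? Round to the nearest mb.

ΔP = (V / 6.2)^(1/0.604) = (102/6.2)^1.656.
102/6.2 = 16.452; 16.452^1.656 ≈ 103.18 mb.
P_c = 1013 − 103.18 = 909.82 ≈ 910 mb.

910 mb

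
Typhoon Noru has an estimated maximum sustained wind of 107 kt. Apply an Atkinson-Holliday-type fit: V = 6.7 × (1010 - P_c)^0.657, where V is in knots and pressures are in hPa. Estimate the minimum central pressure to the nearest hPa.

942 hPa

ΔP = (V / 6.7)^(1/0.657) = (107/6.7)^1.522.
107/6.7 = 15.970; 15.970^1.522 ≈ 67.85 hPa.
P_c = 1010 − 67.85 = 942.15 ≈ 942 hPa.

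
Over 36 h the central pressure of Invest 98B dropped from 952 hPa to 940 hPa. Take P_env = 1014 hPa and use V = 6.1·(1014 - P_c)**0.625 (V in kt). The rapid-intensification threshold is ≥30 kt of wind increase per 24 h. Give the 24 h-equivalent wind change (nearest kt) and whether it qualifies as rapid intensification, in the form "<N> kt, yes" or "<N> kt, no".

6 kt, no

V₁: ΔP = 62, V ≈ 6.1 × 62^0.625 ≈ 80.46 kt.
V₂: ΔP = 74, V ≈ 6.1 × 74^0.625 ≈ 89.87 kt.
ΔV over 36 h = 9.41 kt → 24 h equivalent = 9.41 × 24/36 ≈ 6.27 kt.
6 kt < 30 kt ⇒ not rapid intensification.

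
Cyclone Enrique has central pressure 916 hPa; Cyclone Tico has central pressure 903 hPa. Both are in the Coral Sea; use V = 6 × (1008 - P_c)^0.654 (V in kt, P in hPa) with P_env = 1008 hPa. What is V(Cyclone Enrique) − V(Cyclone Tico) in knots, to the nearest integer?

-10 kt

Cyclone Enrique: ΔP = 92; V ≈ 6 × 92^0.654 ≈ 115.47 kt.
Cyclone Tico: ΔP = 105; V ≈ 6 × 105^0.654 ≈ 125.90 kt.
Difference ≈ 115.47 − 125.90 = -10.43 → -10 kt.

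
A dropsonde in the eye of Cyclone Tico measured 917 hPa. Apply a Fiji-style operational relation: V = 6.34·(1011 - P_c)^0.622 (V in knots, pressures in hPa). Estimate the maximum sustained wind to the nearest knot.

ΔP = 1011 − 917 = 94 hPa.
94^0.622 ≈ 16.877.
V ≈ 6.34 × 16.877 ≈ 107.0 kt.

107 kt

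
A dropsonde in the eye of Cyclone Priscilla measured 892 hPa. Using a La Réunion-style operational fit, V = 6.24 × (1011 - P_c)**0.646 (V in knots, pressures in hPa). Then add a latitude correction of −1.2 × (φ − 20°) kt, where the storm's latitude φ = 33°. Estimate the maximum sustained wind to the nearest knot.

121 kt

ΔP = 1011 − 892 = 119 hPa.
119^0.646 ≈ 21.918.
V ≈ 6.24 × 21.918 ≈ 136.8 kt.
Latitude correction: −1.2 × (33 − 20) = -15.6 kt.
Corrected V ≈ 121.2 kt → 121 kt.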